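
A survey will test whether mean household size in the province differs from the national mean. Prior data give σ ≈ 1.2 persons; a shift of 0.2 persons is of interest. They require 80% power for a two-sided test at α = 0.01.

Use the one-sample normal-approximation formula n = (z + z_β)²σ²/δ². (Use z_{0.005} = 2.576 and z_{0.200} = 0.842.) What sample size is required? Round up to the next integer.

n = 421

n = (z_{α/2} + z_β)² · σ² / δ²
  = (2.576 + 0.842)² · 1.2² / 0.2²
  = 11.6827 · 1.44 / 0.04
  = 420.58
Round up → n = 421.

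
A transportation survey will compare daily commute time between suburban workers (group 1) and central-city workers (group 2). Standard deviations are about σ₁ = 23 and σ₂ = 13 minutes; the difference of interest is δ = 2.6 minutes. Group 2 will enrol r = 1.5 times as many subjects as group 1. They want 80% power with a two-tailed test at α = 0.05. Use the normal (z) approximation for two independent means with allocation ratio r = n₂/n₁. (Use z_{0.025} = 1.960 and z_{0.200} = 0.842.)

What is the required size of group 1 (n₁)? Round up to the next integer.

n₁ = 746

n₁ = (z_{α/2} + z_β)² · (σ₁² + σ₂²/r) / δ²
   = (1.960 + 0.842)² · (23² + 13²/1.5) / 2.6²
   = 7.8512 · (529 + 112.6667) / 6.76
   = 7.8512 · 641.6667 / 6.76
   = 745.24
Round up → n₁ = 746; n₂ = r·n₁ = 1.5 × 746 = 1119.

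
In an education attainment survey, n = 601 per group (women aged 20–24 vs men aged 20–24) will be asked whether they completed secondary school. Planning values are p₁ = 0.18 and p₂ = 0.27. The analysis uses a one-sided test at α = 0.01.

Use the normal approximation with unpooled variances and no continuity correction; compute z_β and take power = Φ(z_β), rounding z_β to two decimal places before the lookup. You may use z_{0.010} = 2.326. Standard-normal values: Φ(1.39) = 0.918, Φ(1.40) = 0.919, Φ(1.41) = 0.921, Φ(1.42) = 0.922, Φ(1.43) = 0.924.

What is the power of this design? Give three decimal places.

z_β = |p₁−p₂|·√(n/[p₁q₁+p₂q₂]) − z_α
    = 0.09 · √(601/0.3447) − 2.326
    = 0.09 · 41.7558 − 2.326
    = 3.7580 − 2.326 = 1.4320 → 1.43
Power = Φ(1.43) = 0.924.

Power ≈ 0.924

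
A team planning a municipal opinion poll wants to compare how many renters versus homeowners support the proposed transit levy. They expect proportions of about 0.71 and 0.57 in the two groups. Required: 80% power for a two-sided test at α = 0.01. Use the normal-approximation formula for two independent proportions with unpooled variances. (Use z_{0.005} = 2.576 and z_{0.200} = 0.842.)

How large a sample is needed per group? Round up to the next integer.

n = (z_{α/2} + z_β)² · [p₁(1−p₁) + p₂(1−p₂)] / (p₁ − p₂)²
  = (2.576 + 0.842)² · (0.71·0.29 + 0.57·0.43) / (0.14)²
  = (3.418)² · (0.2059 + 0.2451) / 0.0196
  = 11.6827 · 0.4510 / 0.0196
  = 268.82
Round up → n = 269 per group.

n = 269 per group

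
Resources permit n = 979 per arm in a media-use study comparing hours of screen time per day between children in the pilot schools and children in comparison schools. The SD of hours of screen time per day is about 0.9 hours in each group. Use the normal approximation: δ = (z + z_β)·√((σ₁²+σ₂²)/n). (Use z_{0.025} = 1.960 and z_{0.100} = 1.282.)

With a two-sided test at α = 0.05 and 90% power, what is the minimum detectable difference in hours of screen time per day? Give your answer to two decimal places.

δ = (z_{α/2} + z_β) · √((σ₁²+σ₂²)/n)
  = (1.960 + 1.282) · √(1.62/979)
  = 3.242 · √0.00165
  = 3.242 · 0.0407
  = 0.1319

Minimum detectable difference ≈ 0.13 hours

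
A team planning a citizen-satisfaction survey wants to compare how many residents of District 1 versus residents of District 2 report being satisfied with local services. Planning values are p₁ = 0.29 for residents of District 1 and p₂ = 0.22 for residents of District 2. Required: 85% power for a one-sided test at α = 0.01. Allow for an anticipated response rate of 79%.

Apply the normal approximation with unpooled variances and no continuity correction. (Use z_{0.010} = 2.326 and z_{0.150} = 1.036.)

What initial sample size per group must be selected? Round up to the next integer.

n = 1103 per group

n = (z_α + z_β)² · [p₁(1−p₁) + p₂(1−p₂)] / (p₁ − p₂)²
  = (2.326 + 1.036)² · (0.29·0.71 + 0.22·0.78) / (0.07)²
  = (3.362)² · (0.2059 + 0.1716) / 0.0049
  = 11.3030 · 0.3775 / 0.0049
  = 870.80
Adjust for 79% response: 870.80 / 0.79 = 1102.27.
Round up → n = 1103 per group.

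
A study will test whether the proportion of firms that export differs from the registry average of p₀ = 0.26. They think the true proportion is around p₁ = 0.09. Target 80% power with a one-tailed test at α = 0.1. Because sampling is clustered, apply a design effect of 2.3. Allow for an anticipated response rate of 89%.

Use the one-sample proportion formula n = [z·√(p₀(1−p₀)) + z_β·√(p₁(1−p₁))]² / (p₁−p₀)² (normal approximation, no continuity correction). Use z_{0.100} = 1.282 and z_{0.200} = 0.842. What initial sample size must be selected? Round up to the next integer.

n = [z_α·√(p₀q₀) + z_β·√(p₁q₁)]² / (p₁ − p₀)²
  = [1.282·√(0.26·0.74) + 0.842·√(0.09·0.91)]² / (-0.17)²
  = [1.282·0.4386 + 0.842·0.2862]² / 0.0289
  = [0.8033]² / 0.0289
  = 22.33
Design effect: 2.3 × 22.33 = 51.35.
Adjust for 89% response: 51.35 / 0.89 = 57.70.
Round up → n = 58.

n = 58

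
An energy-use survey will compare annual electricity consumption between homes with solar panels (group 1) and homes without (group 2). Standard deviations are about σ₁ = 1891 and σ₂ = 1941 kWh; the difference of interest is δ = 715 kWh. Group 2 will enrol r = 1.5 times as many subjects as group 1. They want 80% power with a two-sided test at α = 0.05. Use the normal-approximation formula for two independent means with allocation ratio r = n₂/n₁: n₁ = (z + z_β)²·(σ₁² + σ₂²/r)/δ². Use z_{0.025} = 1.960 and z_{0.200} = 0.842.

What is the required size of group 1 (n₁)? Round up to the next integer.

n₁ = 94

n₁ = (z_{α/2} + z_β)² · (σ₁² + σ₂²/r) / δ²
   = (1.960 + 0.842)² · (1891² + 1941²/1.5) / 715²
   = 7.8512 · (3575881 + 2511654) / 511225
   = 7.8512 · 6087535 / 511225
   = 93.49
Round up → n₁ = 94; n₂ = r·n₁ = 1.5 × 94 = 141.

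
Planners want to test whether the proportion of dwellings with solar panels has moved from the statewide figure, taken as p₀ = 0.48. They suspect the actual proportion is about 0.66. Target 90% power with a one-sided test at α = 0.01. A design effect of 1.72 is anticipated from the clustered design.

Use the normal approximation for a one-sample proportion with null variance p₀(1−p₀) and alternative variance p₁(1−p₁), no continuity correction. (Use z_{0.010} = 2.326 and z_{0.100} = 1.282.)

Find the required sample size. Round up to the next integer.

n = [z_α·√(p₀q₀) + z_β·√(p₁q₁)]² / (p₁ − p₀)²
  = [2.326·√(0.48·0.52) + 1.282·√(0.66·0.34)]² / (0.18)²
  = [2.326·0.4996 + 1.282·0.4737]² / 0.0324
  = [1.7694]² / 0.0324
  = 96.62
Design effect: 1.72 × 96.62 = 166.19.
Round up → n = 167.

n = 167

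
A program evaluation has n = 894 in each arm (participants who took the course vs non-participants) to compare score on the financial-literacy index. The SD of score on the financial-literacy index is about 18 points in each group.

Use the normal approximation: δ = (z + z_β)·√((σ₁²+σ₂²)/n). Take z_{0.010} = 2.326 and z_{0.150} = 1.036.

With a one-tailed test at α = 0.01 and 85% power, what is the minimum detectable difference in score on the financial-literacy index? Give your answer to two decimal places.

Minimum detectable difference ≈ 2.86 points

δ = (z_α + z_β) · √((σ₁²+σ₂²)/n)
  = (2.326 + 1.036) · √(648/894)
  = 3.362 · √0.72483
  = 3.362 · 0.8514
  = 2.8623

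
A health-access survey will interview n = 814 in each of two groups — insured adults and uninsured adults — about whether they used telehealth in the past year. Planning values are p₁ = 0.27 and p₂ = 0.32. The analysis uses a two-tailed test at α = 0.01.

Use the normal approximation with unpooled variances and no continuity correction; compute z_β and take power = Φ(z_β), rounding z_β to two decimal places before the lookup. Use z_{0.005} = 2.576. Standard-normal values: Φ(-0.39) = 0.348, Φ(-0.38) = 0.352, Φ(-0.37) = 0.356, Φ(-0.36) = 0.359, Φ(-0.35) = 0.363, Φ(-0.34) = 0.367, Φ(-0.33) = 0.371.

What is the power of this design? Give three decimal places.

Power ≈ 0.359

z_β = |p₁−p₂|·√(n/[p₁q₁+p₂q₂]) − z_{α/2}
    = 0.05 · √(814/0.4147) − 2.576
    = 0.05 · 44.3042 − 2.576
    = 2.2152 − 2.576 = -0.3608 → -0.36
Power = Φ(-0.36) = 0.359.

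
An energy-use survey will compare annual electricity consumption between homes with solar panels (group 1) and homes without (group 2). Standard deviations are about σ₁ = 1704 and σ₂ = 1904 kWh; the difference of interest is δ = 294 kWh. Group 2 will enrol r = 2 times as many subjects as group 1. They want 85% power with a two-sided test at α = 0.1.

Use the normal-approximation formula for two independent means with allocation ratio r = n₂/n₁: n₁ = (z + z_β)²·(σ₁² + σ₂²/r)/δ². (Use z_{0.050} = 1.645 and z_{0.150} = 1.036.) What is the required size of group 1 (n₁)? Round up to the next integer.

n₁ = (z_{α/2} + z_β)² · (σ₁² + σ₂²/r) / δ²
   = (1.645 + 1.036)² · (1704² + 1904²/2) / 294²
   = 7.1878 · (2903616 + 1812608) / 86436
   = 7.1878 · 4716224 / 86436
   = 392.19
Round up → n₁ = 393; n₂ = r·n₁ = 2 × 393 = 786.

n₁ = 393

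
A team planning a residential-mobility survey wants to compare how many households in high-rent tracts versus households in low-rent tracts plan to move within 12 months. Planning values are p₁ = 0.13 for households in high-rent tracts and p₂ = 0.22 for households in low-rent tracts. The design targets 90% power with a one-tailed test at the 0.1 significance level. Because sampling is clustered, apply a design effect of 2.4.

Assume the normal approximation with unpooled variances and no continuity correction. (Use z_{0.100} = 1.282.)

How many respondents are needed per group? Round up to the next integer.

n = (z_α + z_β)² · [p₁(1−p₁) + p₂(1−p₂)] / (p₁ − p₂)²
  = (1.282 + 1.282)² · (0.13·0.87 + 0.22·0.78) / (-0.09)²
  = (2.564)² · (0.1131 + 0.1716) / 0.0081
  = 6.5741 · 0.2847 / 0.0081
  = 231.07
Design effect: 2.4 × 231.07 = 554.56.
Round up → n = 555 per group.

n = 555 per group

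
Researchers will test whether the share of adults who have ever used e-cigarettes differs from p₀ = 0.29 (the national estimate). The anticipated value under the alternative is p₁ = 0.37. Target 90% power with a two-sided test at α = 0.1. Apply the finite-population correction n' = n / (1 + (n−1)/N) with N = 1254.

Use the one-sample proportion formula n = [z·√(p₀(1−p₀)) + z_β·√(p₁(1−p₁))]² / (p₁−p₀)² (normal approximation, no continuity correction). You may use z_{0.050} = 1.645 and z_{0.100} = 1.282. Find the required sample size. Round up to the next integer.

n = 237

n = [z_{α/2}·√(p₀q₀) + z_β·√(p₁q₁)]² / (p₁ − p₀)²
  = [1.645·√(0.29·0.71) + 1.282·√(0.37·0.63)]² / (0.08)²
  = [1.645·0.4538 + 1.282·0.4828]² / 0.0064
  = [1.3654]² / 0.0064
  = 291.30
Finite-population correction (N = 1254): 291.30 / (1 + (291.30 − 1)/1254) = 236.54.
Round up → n = 237.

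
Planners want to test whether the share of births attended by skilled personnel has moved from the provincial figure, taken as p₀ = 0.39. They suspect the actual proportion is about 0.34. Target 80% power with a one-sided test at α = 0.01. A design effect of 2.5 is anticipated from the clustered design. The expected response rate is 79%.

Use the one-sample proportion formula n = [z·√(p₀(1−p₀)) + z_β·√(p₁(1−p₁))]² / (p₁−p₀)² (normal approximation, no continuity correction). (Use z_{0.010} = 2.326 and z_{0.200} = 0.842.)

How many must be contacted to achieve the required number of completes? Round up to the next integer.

n = 2977

n = [z_α·√(p₀q₀) + z_β·√(p₁q₁)]² / (p₁ − p₀)²
  = [2.326·√(0.39·0.61) + 0.842·√(0.34·0.66)]² / (-0.05)²
  = [2.326·0.4877 + 0.842·0.4737]² / 0.0025
  = [1.5334]² / 0.0025
  = 940.49
Design effect: 2.5 × 940.49 = 2351.22.
Adjust for 79% response: 2351.22 / 0.79 = 2976.23.
Round up → n = 2977.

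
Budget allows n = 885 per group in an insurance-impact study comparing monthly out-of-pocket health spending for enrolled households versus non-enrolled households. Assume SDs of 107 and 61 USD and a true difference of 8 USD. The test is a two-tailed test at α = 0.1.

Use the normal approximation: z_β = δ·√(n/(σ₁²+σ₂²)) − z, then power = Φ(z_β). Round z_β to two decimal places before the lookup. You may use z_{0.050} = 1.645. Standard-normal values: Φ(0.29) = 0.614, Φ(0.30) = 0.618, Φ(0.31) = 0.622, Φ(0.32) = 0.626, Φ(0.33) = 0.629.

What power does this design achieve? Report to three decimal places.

z_β = δ·√(n/(σ₁²+σ₂²)) − z_{α/2}
    = 8 · √(885/15170) − 1.645
    = 8 · 0.24153 − 1.645
    = 1.9323 − 1.645 = 0.2873 → 0.29
Power = Φ(0.29) = 0.614.

Power ≈ 0.614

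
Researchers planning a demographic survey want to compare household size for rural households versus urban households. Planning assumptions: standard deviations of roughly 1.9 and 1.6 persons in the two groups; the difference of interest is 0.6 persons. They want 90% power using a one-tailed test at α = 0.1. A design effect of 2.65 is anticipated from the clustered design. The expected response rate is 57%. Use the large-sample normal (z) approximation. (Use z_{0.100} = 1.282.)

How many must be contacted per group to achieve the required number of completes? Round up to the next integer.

n = 524 per group

n = (z_α + z_β)² · (σ₁² + σ₂²) / δ²
  = (1.282 + 1.282)² · (1.9² + 1.6² = 6.17) / 0.6²
  = 6.5741 · 6.17 / 0.36
  = 112.67
Design effect: 2.65 × 112.67 = 298.58.
Adjust for 57% response: 298.58 / 0.57 = 523.83.
Round up → n = 524 per group.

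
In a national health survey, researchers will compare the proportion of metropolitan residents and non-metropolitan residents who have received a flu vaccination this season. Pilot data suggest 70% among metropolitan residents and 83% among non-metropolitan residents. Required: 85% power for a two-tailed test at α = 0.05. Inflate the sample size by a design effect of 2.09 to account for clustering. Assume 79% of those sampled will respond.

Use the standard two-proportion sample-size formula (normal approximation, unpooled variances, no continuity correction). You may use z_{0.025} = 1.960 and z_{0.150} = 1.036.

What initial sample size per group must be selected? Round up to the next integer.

n = 494 per group

n = (z_{α/2} + z_β)² · [p₁(1−p₁) + p₂(1−p₂)] / (p₁ − p₂)²
  = (1.960 + 1.036)² · (0.70·0.30 + 0.83·0.17) / (-0.13)²
  = (2.996)² · (0.2100 + 0.1411) / 0.0169
  = 8.9760 · 0.3511 / 0.0169
  = 186.48
Design effect: 2.09 × 186.48 = 389.74.
Adjust for 79% response: 389.74 / 0.79 = 493.34.
Round up → n = 494 per group.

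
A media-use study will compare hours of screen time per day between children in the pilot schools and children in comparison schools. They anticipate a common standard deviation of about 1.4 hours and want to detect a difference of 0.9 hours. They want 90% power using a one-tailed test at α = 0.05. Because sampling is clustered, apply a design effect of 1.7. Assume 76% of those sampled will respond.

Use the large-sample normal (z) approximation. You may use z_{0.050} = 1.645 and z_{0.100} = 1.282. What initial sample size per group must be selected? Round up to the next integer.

n = 93 per group

n = (z_α + z_β)² · (σ₁² + σ₂²) / δ²
  = (1.645 + 1.282)² · (2·1.4² = 3.92) / 0.9²
  = 8.5673 · 3.92 / 0.81
  = 41.46
Design effect: 1.7 × 41.46 = 70.48.
Adjust for 76% response: 70.48 / 0.76 = 92.74.
Round up → n = 93 per group.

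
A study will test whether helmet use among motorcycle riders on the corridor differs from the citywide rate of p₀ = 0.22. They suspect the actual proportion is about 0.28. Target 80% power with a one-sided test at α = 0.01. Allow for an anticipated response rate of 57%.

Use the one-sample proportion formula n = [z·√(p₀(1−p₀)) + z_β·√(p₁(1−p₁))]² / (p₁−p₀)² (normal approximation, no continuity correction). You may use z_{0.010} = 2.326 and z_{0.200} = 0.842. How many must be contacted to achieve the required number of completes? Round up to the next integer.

n = 878

n = [z_α·√(p₀q₀) + z_β·√(p₁q₁)]² / (p₁ − p₀)²
  = [2.326·√(0.22·0.78) + 0.842·√(0.28·0.72)]² / (0.06)²
  = [2.326·0.4142 + 0.842·0.4490]² / 0.0036
  = [1.3416]² / 0.0036
  = 499.97
Adjust for 57% response: 499.97 / 0.57 = 877.13.
Round up → n = 878.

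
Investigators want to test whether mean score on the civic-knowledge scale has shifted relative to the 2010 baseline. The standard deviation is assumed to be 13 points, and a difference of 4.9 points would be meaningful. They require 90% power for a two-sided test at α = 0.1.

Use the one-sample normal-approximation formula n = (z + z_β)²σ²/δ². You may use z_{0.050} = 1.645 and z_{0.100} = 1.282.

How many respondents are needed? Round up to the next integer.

n = 61

n = (z_{α/2} + z_β)² · σ² / δ²
  = (1.645 + 1.282)² · 13² / 4.9²
  = 8.5673 · 169 / 24.01
  = 60.30
Round up → n = 61.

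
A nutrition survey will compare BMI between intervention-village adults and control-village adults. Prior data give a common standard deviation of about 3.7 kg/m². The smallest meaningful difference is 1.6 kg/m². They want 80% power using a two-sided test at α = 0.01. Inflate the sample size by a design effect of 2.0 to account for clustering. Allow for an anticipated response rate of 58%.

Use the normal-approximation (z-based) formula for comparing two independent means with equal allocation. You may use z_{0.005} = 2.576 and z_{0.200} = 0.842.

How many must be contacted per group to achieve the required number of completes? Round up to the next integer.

n = (z_{α/2} + z_β)² · (σ₁² + σ₂²) / δ²
  = (2.576 + 0.842)² · (2·3.7² = 27.38) / 1.6²
  = 11.6827 · 27.38 / 2.56
  = 124.95
Design effect: 2.0 × 124.95 = 249.90.
Adjust for 58% response: 249.90 / 0.58 = 430.86.
Round up → n = 431 per group.

n = 431 per group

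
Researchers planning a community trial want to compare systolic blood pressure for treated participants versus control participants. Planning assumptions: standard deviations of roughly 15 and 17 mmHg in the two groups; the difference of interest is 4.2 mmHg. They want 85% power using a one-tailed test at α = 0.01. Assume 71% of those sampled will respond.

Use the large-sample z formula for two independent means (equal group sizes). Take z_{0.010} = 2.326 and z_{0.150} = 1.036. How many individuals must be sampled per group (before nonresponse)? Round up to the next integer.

n = 464 per group

n = (z_α + z_β)² · (σ₁² + σ₂²) / δ²
  = (2.326 + 1.036)² · (15² + 17² = 514) / 4.2²
  = 11.3030 · 514 / 17.64
  = 329.35
Adjust for 71% response: 329.35 / 0.71 = 463.88.
Round up → n = 464 per group.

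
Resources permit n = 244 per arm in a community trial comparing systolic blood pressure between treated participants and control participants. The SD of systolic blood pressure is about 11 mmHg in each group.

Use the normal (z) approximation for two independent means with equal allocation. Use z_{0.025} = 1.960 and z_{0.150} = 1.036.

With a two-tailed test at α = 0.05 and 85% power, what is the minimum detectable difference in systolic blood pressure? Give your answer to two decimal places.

δ = (z_{α/2} + z_β) · √((σ₁²+σ₂²)/n)
  = (1.960 + 1.036) · √(242/244)
  = 2.996 · √0.9918
  = 2.996 · 0.9959
  = 2.9837

Minimum detectable difference ≈ 2.98 mmHg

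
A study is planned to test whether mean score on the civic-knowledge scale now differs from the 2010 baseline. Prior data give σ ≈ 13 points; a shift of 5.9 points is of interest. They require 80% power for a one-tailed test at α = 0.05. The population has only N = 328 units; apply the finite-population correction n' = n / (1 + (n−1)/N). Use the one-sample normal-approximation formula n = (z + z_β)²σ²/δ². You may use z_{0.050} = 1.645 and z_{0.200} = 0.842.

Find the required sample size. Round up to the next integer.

n = 28

n = (z_α + z_β)² · σ² / δ²
  = (1.645 + 0.842)² · 13² / 5.9²
  = 6.1852 · 169 / 34.81
  = 30.03
Finite-population correction (N = 328): 30.03 / (1 + (30.03 − 1)/328) = 27.59.
Round up → n = 28.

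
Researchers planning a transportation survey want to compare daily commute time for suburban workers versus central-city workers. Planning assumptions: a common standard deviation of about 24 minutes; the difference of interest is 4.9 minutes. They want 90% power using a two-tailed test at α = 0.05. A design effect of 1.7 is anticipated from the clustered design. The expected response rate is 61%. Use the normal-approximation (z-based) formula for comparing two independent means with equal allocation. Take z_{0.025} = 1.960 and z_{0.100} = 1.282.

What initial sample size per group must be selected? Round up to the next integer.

n = 1406 per group

n = (z_{α/2} + z_β)² · (σ₁² + σ₂²) / δ²
  = (1.960 + 1.282)² · (2·24² = 1152) / 4.9²
  = 10.5106 · 1152 / 24.01
  = 504.30
Design effect: 1.7 × 504.30 = 857.30.
Adjust for 61% response: 857.30 / 0.61 = 1405.42.
Round up → n = 1406 per group.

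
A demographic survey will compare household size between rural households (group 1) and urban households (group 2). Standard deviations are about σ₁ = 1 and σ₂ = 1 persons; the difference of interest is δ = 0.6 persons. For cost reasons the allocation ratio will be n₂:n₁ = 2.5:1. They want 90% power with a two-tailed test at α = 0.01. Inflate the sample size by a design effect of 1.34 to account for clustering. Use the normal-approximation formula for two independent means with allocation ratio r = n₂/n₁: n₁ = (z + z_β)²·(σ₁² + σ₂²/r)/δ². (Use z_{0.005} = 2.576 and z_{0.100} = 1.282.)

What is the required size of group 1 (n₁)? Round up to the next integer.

n₁ = 78

n₁ = (z_{α/2} + z_β)² · (σ₁² + σ₂²/r) / δ²
   = (2.576 + 1.282)² · (1² + 1²/2.5) / 0.6²
   = 14.8842 · (1 + 0.4) / 0.36
   = 14.8842 · 1.4 / 0.36
   = 57.88
Design effect: 1.34 × 57.88 = 77.56.
Round up → n₁ = 78; n₂ = r·n₁ = 2.5 × 78 = 195.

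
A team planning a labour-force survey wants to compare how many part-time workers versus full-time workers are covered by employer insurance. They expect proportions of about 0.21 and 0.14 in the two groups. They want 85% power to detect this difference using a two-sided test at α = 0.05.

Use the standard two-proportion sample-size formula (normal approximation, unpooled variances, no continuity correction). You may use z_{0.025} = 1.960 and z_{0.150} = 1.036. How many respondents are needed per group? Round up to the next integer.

n = 525 per group

n = (z_{α/2} + z_β)² · [p₁(1−p₁) + p₂(1−p₂)] / (p₁ − p₂)²
  = (1.960 + 1.036)² · (0.21·0.79 + 0.14·0.86) / (0.07)²
  = (2.996)² · (0.1659 + 0.1204) / 0.0049
  = 8.9760 · 0.2863 / 0.0049
  = 524.46
Round up → n = 525 per group.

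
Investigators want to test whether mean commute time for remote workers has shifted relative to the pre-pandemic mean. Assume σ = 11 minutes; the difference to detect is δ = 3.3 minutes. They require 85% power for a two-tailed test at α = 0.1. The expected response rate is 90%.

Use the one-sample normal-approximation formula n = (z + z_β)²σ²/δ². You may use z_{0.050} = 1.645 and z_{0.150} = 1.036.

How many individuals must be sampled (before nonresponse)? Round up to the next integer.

n = (z_{α/2} + z_β)² · σ² / δ²
  = (1.645 + 1.036)² · 11² / 3.3²
  = 7.1878 · 121 / 10.89
  = 79.86
Adjust for 90% response: 79.86 / 0.90 = 88.74.
Round up → n = 89.

n = 89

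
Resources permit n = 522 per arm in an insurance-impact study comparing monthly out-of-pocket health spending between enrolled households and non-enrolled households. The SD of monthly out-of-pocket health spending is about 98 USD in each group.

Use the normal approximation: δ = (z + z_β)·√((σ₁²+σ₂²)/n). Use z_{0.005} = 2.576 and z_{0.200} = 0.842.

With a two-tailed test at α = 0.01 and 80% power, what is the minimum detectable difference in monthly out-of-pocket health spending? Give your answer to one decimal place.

δ = (z_{α/2} + z_β) · √((σ₁²+σ₂²)/n)
  = (2.576 + 0.842) · √(19208/522)
  = 3.418 · √36.7969
  = 3.418 · 6.0660
  = 20.7338

Minimum detectable difference ≈ 20.7 USD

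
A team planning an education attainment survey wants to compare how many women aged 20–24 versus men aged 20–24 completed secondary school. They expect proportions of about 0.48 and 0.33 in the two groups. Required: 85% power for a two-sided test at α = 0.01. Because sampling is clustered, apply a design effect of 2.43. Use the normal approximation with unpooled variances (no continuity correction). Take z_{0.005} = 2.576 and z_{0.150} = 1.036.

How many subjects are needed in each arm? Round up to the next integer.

n = 664 per group

n = (z_{α/2} + z_β)² · [p₁(1−p₁) + p₂(1−p₂)] / (p₁ − p₂)²
  = (2.576 + 1.036)² · (0.48·0.52 + 0.33·0.67) / (0.15)²
  = (3.612)² · (0.2496 + 0.2211) / 0.0225
  = 13.0465 · 0.4707 / 0.0225
  = 272.93
Design effect: 2.43 × 272.93 = 663.23.
Round up → n = 664 per group.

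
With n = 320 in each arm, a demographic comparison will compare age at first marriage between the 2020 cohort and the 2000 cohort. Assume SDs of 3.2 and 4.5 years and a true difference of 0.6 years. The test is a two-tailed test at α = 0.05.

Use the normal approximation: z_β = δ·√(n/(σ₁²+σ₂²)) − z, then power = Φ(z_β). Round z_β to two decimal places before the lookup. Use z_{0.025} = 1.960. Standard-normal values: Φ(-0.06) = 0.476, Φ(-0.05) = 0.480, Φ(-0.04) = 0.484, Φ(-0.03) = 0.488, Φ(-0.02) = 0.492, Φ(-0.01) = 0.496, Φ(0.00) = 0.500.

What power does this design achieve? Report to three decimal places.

z_β = δ·√(n/(σ₁²+σ₂²)) − z_{α/2}
    = 0.6 · √(320/30.49) − 1.960
    = 0.6 · 3.23964 − 1.960
    = 1.9438 − 1.960 = -0.0162 → -0.02
Power = Φ(-0.02) = 0.492.

Power ≈ 0.492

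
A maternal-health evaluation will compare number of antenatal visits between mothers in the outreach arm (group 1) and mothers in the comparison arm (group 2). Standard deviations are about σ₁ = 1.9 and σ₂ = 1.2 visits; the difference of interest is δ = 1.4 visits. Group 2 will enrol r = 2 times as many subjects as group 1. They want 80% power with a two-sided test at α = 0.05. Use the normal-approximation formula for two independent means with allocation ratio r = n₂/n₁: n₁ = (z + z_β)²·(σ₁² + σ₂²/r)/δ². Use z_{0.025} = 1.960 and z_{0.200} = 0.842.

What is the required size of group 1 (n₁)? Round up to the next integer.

n₁ = 18

n₁ = (z_{α/2} + z_β)² · (σ₁² + σ₂²/r) / δ²
   = (1.960 + 0.842)² · (1.9² + 1.2²/2) / 1.4²
   = 7.8512 · (3.61 + 0.72) / 1.96
   = 7.8512 · 4.33 / 1.96
   = 17.34
Round up → n₁ = 18; n₂ = r·n₁ = 2 × 18 = 36.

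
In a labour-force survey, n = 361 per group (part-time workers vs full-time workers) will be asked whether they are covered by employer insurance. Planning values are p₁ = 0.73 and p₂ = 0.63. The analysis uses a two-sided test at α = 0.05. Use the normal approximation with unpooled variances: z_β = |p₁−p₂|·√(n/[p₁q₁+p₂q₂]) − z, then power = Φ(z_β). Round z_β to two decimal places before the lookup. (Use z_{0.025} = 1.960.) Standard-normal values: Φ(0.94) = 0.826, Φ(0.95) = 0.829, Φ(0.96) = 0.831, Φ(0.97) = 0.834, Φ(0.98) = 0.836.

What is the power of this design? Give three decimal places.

z_β = |p₁−p₂|·√(n/[p₁q₁+p₂q₂]) − z_{α/2}
    = 0.10 · √(361/0.4302) − 1.960
    = 0.10 · 28.9680 − 1.960
    = 2.8968 − 1.960 = 0.9368 → 0.94
Power = Φ(0.94) = 0.826.

Power ≈ 0.826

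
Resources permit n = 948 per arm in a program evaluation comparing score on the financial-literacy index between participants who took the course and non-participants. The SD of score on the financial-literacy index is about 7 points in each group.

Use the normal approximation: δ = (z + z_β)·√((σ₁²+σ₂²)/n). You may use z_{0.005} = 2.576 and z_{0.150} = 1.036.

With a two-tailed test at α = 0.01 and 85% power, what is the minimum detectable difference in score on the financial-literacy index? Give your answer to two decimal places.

Minimum detectable difference ≈ 1.16 points

δ = (z_{α/2} + z_β) · √((σ₁²+σ₂²)/n)
  = (2.576 + 1.036) · √(98/948)
  = 3.612 · √0.10338
  = 3.612 · 0.3215
  = 1.1613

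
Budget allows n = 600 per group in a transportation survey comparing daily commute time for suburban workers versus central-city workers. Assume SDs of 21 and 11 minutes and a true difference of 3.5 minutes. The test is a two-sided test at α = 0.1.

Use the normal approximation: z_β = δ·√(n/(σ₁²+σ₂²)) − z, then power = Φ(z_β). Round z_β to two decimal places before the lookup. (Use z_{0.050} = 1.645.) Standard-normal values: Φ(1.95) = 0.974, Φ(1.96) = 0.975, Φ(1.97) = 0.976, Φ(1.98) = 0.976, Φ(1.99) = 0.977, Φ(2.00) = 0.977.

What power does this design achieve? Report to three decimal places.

Power ≈ 0.976

z_β = δ·√(n/(σ₁²+σ₂²)) − z_{α/2}
    = 3.5 · √(600/562) − 1.645
    = 3.5 · 1.03325 − 1.645
    = 3.6164 − 1.645 = 1.9714 → 1.97
Power = Φ(1.97) = 0.976.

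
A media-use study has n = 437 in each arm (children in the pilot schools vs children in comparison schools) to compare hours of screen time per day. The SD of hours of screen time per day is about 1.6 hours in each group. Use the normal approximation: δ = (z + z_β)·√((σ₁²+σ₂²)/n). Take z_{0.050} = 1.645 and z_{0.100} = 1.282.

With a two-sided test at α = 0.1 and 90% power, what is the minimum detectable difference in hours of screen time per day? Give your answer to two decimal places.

δ = (z_{α/2} + z_β) · √((σ₁²+σ₂²)/n)
  = (1.645 + 1.282) · √(5.12/437)
  = 2.927 · √0.01172
  = 2.927 · 0.1082
  = 0.3168

Minimum detectable difference ≈ 0.32 hours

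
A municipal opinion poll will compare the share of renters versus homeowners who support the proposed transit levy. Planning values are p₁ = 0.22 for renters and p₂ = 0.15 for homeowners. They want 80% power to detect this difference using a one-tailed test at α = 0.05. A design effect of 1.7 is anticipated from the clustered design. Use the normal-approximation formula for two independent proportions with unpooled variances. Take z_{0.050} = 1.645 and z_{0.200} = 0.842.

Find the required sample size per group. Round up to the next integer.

n = 642 per group

n = (z_α + z_β)² · [p₁(1−p₁) + p₂(1−p₂)] / (p₁ − p₂)²
  = (1.645 + 0.842)² · (0.22·0.78 + 0.15·0.85) / (0.07)²
  = (2.487)² · (0.1716 + 0.1275) / 0.0049
  = 6.1852 · 0.2991 / 0.0049
  = 377.55
Design effect: 1.7 × 377.55 = 641.83.
Round up → n = 642 per group.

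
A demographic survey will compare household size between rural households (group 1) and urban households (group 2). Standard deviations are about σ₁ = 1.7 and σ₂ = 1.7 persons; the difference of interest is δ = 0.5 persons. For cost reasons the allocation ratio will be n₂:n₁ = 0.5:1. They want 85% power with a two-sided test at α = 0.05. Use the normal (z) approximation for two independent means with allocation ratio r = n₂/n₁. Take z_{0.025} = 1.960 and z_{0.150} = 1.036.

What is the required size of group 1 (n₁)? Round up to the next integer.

n₁ = (z_{α/2} + z_β)² · (σ₁² + σ₂²/r) / δ²
   = (1.960 + 1.036)² · (1.7² + 1.7²/0.5) / 0.5²
   = 8.9760 · (2.89 + 5.78) / 0.25
   = 8.9760 · 8.67 / 0.25
   = 311.29
Round up → n₁ = 312; n₂ = r·n₁ = 0.5 × 312 = 156.

n₁ = 312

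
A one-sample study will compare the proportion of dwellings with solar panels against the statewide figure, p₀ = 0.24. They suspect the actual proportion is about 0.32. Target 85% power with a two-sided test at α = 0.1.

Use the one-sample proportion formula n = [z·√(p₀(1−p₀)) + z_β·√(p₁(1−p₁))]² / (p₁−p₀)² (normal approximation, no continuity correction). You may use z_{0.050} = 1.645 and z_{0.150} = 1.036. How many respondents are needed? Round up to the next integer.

n = 220

n = [z_{α/2}·√(p₀q₀) + z_β·√(p₁q₁)]² / (p₁ − p₀)²
  = [1.645·√(0.24·0.76) + 1.036·√(0.32·0.68)]² / (0.08)²
  = [1.645·0.4271 + 1.036·0.4665]² / 0.0064
  = [1.1858]² / 0.0064
  = 219.71
Round up → n = 220.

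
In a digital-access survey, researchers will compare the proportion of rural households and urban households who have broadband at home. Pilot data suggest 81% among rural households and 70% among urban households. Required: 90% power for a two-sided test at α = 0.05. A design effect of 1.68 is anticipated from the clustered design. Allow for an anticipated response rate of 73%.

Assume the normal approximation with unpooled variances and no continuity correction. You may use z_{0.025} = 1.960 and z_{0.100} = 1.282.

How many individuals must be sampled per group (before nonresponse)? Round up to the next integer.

n = (z_{α/2} + z_β)² · [p₁(1−p₁) + p₂(1−p₂)] / (p₁ − p₂)²
  = (1.960 + 1.282)² · (0.81·0.19 + 0.70·0.30) / (0.11)²
  = (3.242)² · (0.1539 + 0.2100) / 0.0121
  = 10.5106 · 0.3639 / 0.0121
  = 316.10
Design effect: 1.68 × 316.10 = 531.05.
Adjust for 73% response: 531.05 / 0.73 = 727.46.
Round up → n = 728 per group.

n = 728 per group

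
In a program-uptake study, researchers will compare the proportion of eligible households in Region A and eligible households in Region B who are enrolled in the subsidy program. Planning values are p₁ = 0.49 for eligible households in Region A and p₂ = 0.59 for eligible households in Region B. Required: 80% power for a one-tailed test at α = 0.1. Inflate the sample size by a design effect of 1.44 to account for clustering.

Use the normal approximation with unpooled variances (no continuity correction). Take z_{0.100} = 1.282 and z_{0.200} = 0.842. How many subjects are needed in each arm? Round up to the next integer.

n = 320 per group

n = (z_α + z_β)² · [p₁(1−p₁) + p₂(1−p₂)] / (p₁ − p₂)²
  = (1.282 + 0.842)² · (0.49·0.51 + 0.59·0.41) / (-0.10)²
  = (2.124)² · (0.2499 + 0.2419) / 0.0100
  = 4.5114 · 0.4918 / 0.0100
  = 221.87
Design effect: 1.44 × 221.87 = 319.49.
Round up → n = 320 per group.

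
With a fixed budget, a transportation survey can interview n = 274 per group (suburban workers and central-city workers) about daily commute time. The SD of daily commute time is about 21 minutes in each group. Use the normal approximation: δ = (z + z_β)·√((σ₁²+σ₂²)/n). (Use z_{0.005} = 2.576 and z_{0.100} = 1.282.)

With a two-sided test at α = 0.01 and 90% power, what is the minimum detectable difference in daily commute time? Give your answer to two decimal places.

Minimum detectable difference ≈ 6.92 minutes

δ = (z_{α/2} + z_β) · √((σ₁²+σ₂²)/n)
  = (2.576 + 1.282) · √(882/274)
  = 3.858 · √3.219
  = 3.858 · 1.7942
  = 6.9218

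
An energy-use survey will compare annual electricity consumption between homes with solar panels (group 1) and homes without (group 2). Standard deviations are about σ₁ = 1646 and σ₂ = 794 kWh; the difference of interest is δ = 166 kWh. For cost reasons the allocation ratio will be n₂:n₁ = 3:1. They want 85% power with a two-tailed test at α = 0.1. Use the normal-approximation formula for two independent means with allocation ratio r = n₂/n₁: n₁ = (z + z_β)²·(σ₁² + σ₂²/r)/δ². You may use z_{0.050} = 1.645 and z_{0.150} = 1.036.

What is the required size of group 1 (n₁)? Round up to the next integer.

n₁ = (z_{α/2} + z_β)² · (σ₁² + σ₂²/r) / δ²
   = (1.645 + 1.036)² · (1646² + 794²/3) / 166²
   = 7.1878 · (2709316 + 210145.3) / 27556
   = 7.1878 · 2919461.3 / 27556
   = 761.52
Round up → n₁ = 762; n₂ = r·n₁ = 3 × 762 = 2286.

n₁ = 762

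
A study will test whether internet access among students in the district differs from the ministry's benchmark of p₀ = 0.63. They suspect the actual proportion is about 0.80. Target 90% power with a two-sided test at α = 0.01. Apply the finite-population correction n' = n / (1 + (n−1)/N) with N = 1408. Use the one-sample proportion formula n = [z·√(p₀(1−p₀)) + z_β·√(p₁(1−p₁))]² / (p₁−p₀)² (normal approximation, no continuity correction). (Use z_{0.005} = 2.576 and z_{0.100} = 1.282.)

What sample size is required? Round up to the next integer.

n = 100

n = [z_{α/2}·√(p₀q₀) + z_β·√(p₁q₁)]² / (p₁ − p₀)²
  = [2.576·√(0.63·0.37) + 1.282·√(0.80·0.20)]² / (0.17)²
  = [2.576·0.4828 + 1.282·0.4000]² / 0.0289
  = [1.7565]² / 0.0289
  = 106.76
Finite-population correction (N = 1408): 106.76 / (1 + (106.76 − 1)/1408) = 99.30.
Round up → n = 100.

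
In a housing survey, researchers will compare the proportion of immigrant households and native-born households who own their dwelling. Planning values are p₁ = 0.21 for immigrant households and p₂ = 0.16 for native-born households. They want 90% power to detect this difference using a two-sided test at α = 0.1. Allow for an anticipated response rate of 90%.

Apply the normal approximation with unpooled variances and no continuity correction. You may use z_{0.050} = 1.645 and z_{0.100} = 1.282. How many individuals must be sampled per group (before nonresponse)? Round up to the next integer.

n = 1144 per group

n = (z_{α/2} + z_β)² · [p₁(1−p₁) + p₂(1−p₂)] / (p₁ − p₂)²
  = (1.645 + 1.282)² · (0.21·0.79 + 0.16·0.84) / (0.05)²
  = (2.927)² · (0.1659 + 0.1344) / 0.0025
  = 8.5673 · 0.3003 / 0.0025
  = 1029.11
Adjust for 90% response: 1029.11 / 0.90 = 1143.45.
Round up → n = 1144 per group.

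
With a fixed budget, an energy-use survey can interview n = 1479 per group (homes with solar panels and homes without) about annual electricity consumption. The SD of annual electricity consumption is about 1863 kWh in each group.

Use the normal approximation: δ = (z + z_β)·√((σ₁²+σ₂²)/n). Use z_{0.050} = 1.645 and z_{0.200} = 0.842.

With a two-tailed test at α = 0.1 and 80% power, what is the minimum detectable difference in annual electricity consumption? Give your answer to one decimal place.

Minimum detectable difference ≈ 170.4 kWh

δ = (z_{α/2} + z_β) · √((σ₁²+σ₂²)/n)
  = (1.645 + 0.842) · √(6941538/1479)
  = 2.487 · √4693.4
  = 2.487 · 68.5084
  = 170.3804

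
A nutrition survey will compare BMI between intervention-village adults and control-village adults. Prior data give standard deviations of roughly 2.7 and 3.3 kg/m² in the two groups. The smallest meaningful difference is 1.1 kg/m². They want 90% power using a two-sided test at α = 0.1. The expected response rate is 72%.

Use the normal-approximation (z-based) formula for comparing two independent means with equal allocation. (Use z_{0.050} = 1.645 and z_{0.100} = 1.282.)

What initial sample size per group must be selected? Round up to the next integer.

n = (z_{α/2} + z_β)² · (σ₁² + σ₂²) / δ²
  = (1.645 + 1.282)² · (2.7² + 3.3² = 18.18) / 1.1²
  = 8.5673 · 18.18 / 1.21
  = 128.72
Adjust for 72% response: 128.72 / 0.72 = 178.78.
Round up → n = 179 per group.

n = 179 per group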